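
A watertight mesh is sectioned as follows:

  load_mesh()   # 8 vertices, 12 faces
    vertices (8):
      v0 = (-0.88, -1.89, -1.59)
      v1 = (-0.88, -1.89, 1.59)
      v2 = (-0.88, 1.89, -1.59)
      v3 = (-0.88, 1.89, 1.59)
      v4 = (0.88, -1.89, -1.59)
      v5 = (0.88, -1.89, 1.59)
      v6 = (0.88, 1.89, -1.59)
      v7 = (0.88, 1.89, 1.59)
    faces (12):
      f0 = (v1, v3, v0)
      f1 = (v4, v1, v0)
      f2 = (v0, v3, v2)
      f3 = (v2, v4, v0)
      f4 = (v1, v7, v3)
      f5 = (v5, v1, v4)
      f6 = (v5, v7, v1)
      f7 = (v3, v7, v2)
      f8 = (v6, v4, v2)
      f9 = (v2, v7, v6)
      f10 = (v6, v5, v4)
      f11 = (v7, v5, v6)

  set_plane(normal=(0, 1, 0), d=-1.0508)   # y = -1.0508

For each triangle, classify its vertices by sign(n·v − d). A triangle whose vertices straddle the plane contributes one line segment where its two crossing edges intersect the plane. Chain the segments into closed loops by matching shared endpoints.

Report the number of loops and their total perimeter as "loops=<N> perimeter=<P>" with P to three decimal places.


Straddling triangles (8 of 12):
  (v1,v3,v0) [-+-] → (-0.88, -1.0508, 1.59)–(-0.88, -1.0508, -0.884006)  len=2.4740
  (v0,v3,v2) [-++] → (-0.88, -1.0508, -0.884006)–(-0.88, -1.0508, -1.59)  len=0.7060
  (v2,v4,v0) [+--] → (0.489261, -1.0508, -1.59)–(-0.88, -1.0508, -1.59)  len=1.3693
  (v1,v7,v3) [-++] → (-0.489261, -1.0508, 1.59)–(-0.88, -1.0508, 1.59)  len=0.3907
  (v5,v7,v1) [-+-] → (0.88, -1.0508, 1.59)–(-0.489261, -1.0508, 1.59)  len=1.3693
  (v6,v4,v2) [+-+] → (0.88, -1.0508, -1.59)–(0.489261, -1.0508, -1.59)  len=0.3907
  (v6,v5,v4) [+--] → (0.88, -1.0508, 0.884006)–(0.88, -1.0508, -1.59)  len=2.4740
  (v7,v5,v6) [+-+] → (0.88, -1.0508, 1.59)–(0.88, -1.0508, 0.884006)  len=0.7060

Chained into 1 loop(s):
  loop 1: 8 segments, perimeter = 9.8800
Total perimeter = 9.880

loops=1 perimeter=9.880


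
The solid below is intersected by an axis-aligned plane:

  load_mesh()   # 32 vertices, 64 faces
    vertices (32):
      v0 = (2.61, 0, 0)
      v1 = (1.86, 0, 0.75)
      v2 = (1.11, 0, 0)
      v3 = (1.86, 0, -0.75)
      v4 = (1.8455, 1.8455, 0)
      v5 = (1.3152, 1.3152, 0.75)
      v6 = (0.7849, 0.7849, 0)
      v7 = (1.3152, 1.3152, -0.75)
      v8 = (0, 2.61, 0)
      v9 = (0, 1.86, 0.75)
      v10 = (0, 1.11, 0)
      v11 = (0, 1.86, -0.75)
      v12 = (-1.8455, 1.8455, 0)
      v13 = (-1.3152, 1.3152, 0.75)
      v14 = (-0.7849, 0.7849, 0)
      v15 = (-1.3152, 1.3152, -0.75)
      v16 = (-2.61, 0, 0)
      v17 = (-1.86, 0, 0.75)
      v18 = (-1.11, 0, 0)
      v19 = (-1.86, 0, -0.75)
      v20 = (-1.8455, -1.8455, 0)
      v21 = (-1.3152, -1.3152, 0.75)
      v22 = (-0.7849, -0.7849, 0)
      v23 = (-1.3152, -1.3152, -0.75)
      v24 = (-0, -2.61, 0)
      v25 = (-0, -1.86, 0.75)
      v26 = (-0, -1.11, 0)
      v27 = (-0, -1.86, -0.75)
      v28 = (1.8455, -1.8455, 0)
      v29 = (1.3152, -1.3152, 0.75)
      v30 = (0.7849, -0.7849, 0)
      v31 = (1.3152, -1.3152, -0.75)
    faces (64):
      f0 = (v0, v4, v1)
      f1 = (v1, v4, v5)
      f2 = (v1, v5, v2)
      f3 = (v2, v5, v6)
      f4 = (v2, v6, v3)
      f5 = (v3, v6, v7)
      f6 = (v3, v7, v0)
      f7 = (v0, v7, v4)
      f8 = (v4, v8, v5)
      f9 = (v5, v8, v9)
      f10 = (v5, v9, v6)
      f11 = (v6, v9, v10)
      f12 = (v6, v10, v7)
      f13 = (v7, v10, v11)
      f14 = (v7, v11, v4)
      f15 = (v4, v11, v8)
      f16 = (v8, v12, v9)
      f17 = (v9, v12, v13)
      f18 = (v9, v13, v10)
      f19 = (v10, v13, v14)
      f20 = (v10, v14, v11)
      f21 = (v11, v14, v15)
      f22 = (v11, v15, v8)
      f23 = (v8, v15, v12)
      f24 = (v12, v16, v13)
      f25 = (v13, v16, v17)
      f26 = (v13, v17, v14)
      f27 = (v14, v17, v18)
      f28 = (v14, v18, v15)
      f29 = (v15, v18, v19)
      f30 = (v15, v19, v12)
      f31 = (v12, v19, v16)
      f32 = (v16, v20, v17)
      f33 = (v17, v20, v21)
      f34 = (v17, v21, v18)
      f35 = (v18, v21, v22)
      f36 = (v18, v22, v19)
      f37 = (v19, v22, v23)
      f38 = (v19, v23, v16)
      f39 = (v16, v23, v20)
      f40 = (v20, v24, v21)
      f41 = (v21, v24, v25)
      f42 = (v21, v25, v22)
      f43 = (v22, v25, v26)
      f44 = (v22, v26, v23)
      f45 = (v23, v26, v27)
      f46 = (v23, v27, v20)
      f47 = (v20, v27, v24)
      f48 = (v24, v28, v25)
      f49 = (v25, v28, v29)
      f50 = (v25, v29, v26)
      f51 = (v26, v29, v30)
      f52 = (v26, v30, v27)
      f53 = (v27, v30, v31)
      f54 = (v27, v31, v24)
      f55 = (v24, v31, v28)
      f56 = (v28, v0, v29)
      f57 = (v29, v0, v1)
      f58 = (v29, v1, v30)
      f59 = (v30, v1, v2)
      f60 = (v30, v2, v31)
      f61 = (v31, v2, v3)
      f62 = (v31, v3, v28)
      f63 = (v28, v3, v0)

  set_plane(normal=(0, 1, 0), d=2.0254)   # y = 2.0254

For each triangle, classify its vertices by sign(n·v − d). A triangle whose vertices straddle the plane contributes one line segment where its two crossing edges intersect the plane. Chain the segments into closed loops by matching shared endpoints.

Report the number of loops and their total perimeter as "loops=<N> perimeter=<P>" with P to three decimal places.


loops=1 perimeter=6.110

Straddling triangles (6 of 64):
  (v4,v8,v5) [-+-] → (1.41122, 2.0254, 0)–(0.593811, 2.0254, 0.338624)  len=0.8848
  (v5,v8,v9) [-+-] → (0.593811, 2.0254, 0.338624)–(0, 2.0254, 0.5846)  len=0.6427
  (v4,v11,v8) [--+] → (0, 2.0254, -0.5846)–(1.41122, 2.0254, 0)  len=1.5275
  (v8,v12,v9) [+--] → (-1.41122, 2.0254, 0)–(0, 2.0254, 0.5846)  len=1.5275
  (v11,v15,v8) [--+] → (-0.593811, 2.0254, -0.338624)–(0, 2.0254, -0.5846)  len=0.6427
  (v8,v15,v12) [+--] → (-0.593811, 2.0254, -0.338624)–(-1.41122, 2.0254, 0)  len=0.8848

Chained into 1 loop(s):
  loop 1: 6 segments, perimeter = 6.1101
Total perimeter = 6.110


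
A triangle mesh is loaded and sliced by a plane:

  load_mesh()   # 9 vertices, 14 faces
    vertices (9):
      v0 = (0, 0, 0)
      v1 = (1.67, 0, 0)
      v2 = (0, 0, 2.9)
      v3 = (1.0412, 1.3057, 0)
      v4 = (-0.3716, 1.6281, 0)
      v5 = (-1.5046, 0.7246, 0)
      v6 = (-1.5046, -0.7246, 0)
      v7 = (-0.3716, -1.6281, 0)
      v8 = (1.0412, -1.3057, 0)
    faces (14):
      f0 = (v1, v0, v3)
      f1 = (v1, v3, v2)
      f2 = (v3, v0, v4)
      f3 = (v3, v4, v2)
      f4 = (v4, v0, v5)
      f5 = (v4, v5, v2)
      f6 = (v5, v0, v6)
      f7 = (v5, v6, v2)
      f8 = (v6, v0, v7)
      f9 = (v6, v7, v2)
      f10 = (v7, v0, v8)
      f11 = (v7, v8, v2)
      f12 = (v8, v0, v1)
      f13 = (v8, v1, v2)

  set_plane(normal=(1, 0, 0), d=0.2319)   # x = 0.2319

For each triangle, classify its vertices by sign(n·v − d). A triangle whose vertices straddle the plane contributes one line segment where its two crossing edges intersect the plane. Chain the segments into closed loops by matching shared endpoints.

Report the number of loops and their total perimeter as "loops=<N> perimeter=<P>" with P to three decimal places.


Straddling triangles (8 of 14):
  (v1,v0,v3) [+-+] → (0.2319, 0, 0)–(0.2319, 0.29081, 0)  len=0.2908
  (v1,v3,v2) [++-] → (0.2319, 0.29081, 2.2541)–(0.2319, 0, 2.4973)  len=0.3791
  (v3,v0,v4) [+--] → (0.2319, 0.29081, 0)–(0.2319, 1.49038, 0)  len=1.1996
  (v3,v4,v2) [+--] → (0.2319, 1.49038, 0)–(0.2319, 0.29081, 2.2541)  len=2.5534
  (v7,v0,v8) [--+] → (0.2319, -0.29081, 0)–(0.2319, -1.49038, 0)  len=1.1996
  (v7,v8,v2) [-+-] → (0.2319, -1.49038, 0)–(0.2319, -0.29081, 2.2541)  len=2.5534
  (v8,v0,v1) [+-+] → (0.2319, -0.29081, 0)–(0.2319, 0, 0)  len=0.2908
  (v8,v1,v2) [++-] → (0.2319, 0, 2.4973)–(0.2319, -0.29081, 2.2541)  len=0.3791

Chained into 1 loop(s):
  loop 1: 8 segments, perimeter = 8.8458
Total perimeter = 8.846

loops=1 perimeter=8.846


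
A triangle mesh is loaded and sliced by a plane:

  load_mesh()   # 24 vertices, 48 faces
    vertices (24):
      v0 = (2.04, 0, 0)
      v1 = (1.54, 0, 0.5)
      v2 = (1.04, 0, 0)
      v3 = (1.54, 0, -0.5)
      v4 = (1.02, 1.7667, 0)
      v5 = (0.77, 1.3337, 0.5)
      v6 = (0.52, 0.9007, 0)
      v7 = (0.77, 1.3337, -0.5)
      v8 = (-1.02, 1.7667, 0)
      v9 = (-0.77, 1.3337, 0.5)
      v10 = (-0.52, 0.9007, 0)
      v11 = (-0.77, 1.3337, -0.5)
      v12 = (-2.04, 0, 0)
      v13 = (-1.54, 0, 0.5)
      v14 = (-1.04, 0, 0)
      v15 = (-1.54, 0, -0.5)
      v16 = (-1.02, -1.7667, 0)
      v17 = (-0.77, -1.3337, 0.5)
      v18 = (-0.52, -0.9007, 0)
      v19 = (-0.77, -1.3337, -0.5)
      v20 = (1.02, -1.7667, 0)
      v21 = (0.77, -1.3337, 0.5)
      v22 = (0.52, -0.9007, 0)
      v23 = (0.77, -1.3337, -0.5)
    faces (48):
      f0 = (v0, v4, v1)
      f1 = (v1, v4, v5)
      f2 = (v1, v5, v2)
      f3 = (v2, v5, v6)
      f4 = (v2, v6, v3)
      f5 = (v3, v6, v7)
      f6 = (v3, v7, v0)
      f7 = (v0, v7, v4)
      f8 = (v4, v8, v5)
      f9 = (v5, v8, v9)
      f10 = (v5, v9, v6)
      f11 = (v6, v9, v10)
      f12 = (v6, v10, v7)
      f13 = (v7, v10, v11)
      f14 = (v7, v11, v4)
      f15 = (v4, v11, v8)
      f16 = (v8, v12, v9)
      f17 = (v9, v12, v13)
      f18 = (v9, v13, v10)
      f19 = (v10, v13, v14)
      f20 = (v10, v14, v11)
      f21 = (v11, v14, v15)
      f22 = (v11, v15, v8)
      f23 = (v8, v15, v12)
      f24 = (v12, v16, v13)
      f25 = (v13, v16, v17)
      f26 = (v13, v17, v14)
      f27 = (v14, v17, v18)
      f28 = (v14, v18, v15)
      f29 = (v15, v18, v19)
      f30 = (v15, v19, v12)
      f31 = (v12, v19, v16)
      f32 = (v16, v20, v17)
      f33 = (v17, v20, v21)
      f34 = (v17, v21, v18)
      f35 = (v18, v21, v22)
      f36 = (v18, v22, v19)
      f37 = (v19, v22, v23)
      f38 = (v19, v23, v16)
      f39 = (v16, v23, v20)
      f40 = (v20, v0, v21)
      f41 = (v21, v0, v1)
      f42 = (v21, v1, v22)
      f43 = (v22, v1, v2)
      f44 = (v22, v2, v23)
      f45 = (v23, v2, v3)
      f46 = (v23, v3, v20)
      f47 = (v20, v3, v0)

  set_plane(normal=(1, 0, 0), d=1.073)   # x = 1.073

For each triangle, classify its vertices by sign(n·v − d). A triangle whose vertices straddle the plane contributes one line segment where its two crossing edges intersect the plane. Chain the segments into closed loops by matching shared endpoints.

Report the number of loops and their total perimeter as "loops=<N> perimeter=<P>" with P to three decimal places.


Straddling triangles (14 of 48):
  (v0,v4,v1) [+-+] → (1.073, 1.6749, 0)–(1.073, 1.58663, 0.0509615)  len=0.1019
  (v1,v4,v5) [+--] → (1.073, 1.58663, 0.0509615)–(1.073, 0.80888, 0.5)  len=0.8981
  (v1,v5,v2) [+--] → (1.073, 0.80888, 0.5)–(1.073, 0, 0.033)  len=0.9340
  (v2,v6,v3) [--+] → (1.073, 0.412379, -0.271078)–(1.073, 0, -0.033)  len=0.4762
  (v3,v6,v7) [+--] → (1.073, 0.412379, -0.271078)–(1.073, 0.80888, -0.5)  len=0.4578
  (v3,v7,v0) [+-+] → (1.073, 0.80888, -0.5)–(1.073, 1.0155, -0.380709)  len=0.2386
  (v0,v7,v4) [+--] → (1.073, 1.0155, -0.380709)–(1.073, 1.6749, 0)  len=0.7614
  (v20,v0,v21) [-+-] → (1.073, -1.6749, 0)–(1.073, -1.0155, 0.380709)  len=0.7614
  (v21,v0,v1) [-++] → (1.073, -1.0155, 0.380709)–(1.073, -0.80888, 0.5)  len=0.2386
  (v21,v1,v22) [-+-] → (1.073, -0.80888, 0.5)–(1.073, -0.412379, 0.271078)  len=0.4578
  (v22,v1,v2) [-+-] → (1.073, -0.412379, 0.271078)–(1.073, 0, 0.033)  len=0.4762
  (v23,v2,v3) [--+] → (1.073, 0, -0.033)–(1.073, -0.80888, -0.5)  len=0.9340
  (v23,v3,v20) [-+-] → (1.073, -0.80888, -0.5)–(1.073, -1.58663, -0.0509615)  len=0.8981
  (v20,v3,v0) [-++] → (1.073, -1.58663, -0.0509615)–(1.073, -1.6749, 0)  len=0.1019

Chained into 1 loop(s):
  loop 1: 14 segments, perimeter = 7.7360
Total perimeter = 7.736

loops=1 perimeter=7.736


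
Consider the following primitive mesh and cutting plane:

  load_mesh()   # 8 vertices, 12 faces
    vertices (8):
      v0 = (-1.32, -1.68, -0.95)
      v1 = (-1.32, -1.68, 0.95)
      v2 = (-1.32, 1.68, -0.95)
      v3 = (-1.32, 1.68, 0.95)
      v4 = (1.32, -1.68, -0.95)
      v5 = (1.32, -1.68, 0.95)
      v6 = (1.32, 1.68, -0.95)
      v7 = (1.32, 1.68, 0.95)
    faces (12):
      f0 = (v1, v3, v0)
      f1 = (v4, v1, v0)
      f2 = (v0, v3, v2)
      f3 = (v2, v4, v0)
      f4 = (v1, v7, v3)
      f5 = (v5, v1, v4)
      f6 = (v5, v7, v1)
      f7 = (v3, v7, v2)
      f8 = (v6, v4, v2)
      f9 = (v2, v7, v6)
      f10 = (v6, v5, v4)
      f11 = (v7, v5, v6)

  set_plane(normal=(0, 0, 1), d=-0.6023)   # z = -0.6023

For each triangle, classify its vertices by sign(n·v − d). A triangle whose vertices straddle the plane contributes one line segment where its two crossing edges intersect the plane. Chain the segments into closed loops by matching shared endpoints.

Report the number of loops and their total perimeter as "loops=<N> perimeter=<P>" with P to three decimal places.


loops=1 perimeter=12.000

Straddling triangles (8 of 12):
  (v1,v3,v0) [++-] → (-1.32, -1.06512, -0.6023)–(-1.32, -1.68, -0.6023)  len=0.6149
  (v4,v1,v0) [-+-] → (0.83688, -1.68, -0.6023)–(-1.32, -1.68, -0.6023)  len=2.1569
  (v0,v3,v2) [-+-] → (-1.32, -1.06512, -0.6023)–(-1.32, 1.68, -0.6023)  len=2.7451
  (v5,v1,v4) [++-] → (0.83688, -1.68, -0.6023)–(1.32, -1.68, -0.6023)  len=0.4831
  (v3,v7,v2) [++-] → (-0.83688, 1.68, -0.6023)–(-1.32, 1.68, -0.6023)  len=0.4831
  (v2,v7,v6) [-+-] → (-0.83688, 1.68, -0.6023)–(1.32, 1.68, -0.6023)  len=2.1569
  (v6,v5,v4) [-+-] → (1.32, 1.06512, -0.6023)–(1.32, -1.68, -0.6023)  len=2.7451
  (v7,v5,v6) [++-] → (1.32, 1.06512, -0.6023)–(1.32, 1.68, -0.6023)  len=0.6149

Chained into 1 loop(s):
  loop 1: 8 segments, perimeter = 12.0000
Total perimeter = 12.000


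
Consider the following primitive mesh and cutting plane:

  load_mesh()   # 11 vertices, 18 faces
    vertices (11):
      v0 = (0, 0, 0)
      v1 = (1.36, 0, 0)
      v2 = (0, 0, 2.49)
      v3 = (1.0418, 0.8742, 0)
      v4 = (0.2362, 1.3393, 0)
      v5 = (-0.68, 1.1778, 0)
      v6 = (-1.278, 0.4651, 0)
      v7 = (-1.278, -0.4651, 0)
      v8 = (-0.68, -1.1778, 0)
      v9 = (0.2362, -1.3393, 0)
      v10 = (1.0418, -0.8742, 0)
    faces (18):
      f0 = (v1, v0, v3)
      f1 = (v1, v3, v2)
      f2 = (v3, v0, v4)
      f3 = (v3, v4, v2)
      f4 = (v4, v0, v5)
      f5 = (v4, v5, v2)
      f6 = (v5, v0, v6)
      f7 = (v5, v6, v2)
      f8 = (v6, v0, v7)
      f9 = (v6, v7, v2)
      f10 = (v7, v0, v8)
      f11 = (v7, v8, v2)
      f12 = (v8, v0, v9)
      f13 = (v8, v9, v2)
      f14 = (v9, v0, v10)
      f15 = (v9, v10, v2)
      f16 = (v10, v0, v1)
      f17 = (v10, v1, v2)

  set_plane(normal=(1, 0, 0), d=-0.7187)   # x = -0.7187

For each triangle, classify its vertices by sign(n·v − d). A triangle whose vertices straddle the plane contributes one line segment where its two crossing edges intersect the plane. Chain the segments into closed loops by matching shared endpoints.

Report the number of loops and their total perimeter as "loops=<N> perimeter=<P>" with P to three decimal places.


Straddling triangles (6 of 18):
  (v5,v0,v6) [++-] → (-0.7187, 0.261555, 0)–(-0.7187, 1.13168, 0)  len=0.8701
  (v5,v6,v2) [+-+] → (-0.7187, 1.13168, 0)–(-0.7187, 0.261555, 1.08972)  len=1.3945
  (v6,v0,v7) [-+-] → (-0.7187, 0.261555, 0)–(-0.7187, -0.261555, 0)  len=0.5231
  (v6,v7,v2) [--+] → (-0.7187, -0.261555, 1.08972)–(-0.7187, 0.261555, 1.08972)  len=0.5231
  (v7,v0,v8) [-++] → (-0.7187, -0.261555, 0)–(-0.7187, -1.13168, 0)  len=0.8701
  (v7,v8,v2) [-++] → (-0.7187, -1.13168, 0)–(-0.7187, -0.261555, 1.08972)  len=1.3945

Chained into 1 loop(s):
  loop 1: 6 segments, perimeter = 5.5754
Total perimeter = 5.575

loops=1 perimeter=5.575


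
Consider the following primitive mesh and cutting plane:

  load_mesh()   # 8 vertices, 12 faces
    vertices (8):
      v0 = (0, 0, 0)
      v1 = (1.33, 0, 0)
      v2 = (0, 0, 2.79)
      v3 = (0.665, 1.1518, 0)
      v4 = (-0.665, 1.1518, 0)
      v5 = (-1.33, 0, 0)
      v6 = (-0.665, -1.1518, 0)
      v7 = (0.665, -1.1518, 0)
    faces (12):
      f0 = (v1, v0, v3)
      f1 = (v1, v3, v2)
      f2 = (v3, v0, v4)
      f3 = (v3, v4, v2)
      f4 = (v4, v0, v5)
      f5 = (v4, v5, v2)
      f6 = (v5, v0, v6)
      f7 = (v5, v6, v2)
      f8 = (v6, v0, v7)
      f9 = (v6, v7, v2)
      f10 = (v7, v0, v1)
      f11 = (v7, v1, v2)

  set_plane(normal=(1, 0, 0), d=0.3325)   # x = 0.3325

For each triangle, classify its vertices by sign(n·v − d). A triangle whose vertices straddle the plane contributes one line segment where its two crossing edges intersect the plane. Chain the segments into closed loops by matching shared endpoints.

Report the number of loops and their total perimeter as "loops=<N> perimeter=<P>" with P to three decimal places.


loops=1 perimeter=7.131

Straddling triangles (8 of 12):
  (v1,v0,v3) [+-+] → (0.3325, 0, 0)–(0.3325, 0.5759, 0)  len=0.5759
  (v1,v3,v2) [++-] → (0.3325, 0.5759, 1.395)–(0.3325, 0, 2.0925)  len=0.9045
  (v3,v0,v4) [+--] → (0.3325, 0.5759, 0)–(0.3325, 1.1518, 0)  len=0.5759
  (v3,v4,v2) [+--] → (0.3325, 1.1518, 0)–(0.3325, 0.5759, 1.395)  len=1.5092
  (v6,v0,v7) [--+] → (0.3325, -0.5759, 0)–(0.3325, -1.1518, 0)  len=0.5759
  (v6,v7,v2) [-+-] → (0.3325, -1.1518, 0)–(0.3325, -0.5759, 1.395)  len=1.5092
  (v7,v0,v1) [+-+] → (0.3325, -0.5759, 0)–(0.3325, 0, 0)  len=0.5759
  (v7,v1,v2) [++-] → (0.3325, 0, 2.0925)–(0.3325, -0.5759, 1.395)  len=0.9045

Chained into 1 loop(s):
  loop 1: 8 segments, perimeter = 7.1311
Total perimeter = 7.131


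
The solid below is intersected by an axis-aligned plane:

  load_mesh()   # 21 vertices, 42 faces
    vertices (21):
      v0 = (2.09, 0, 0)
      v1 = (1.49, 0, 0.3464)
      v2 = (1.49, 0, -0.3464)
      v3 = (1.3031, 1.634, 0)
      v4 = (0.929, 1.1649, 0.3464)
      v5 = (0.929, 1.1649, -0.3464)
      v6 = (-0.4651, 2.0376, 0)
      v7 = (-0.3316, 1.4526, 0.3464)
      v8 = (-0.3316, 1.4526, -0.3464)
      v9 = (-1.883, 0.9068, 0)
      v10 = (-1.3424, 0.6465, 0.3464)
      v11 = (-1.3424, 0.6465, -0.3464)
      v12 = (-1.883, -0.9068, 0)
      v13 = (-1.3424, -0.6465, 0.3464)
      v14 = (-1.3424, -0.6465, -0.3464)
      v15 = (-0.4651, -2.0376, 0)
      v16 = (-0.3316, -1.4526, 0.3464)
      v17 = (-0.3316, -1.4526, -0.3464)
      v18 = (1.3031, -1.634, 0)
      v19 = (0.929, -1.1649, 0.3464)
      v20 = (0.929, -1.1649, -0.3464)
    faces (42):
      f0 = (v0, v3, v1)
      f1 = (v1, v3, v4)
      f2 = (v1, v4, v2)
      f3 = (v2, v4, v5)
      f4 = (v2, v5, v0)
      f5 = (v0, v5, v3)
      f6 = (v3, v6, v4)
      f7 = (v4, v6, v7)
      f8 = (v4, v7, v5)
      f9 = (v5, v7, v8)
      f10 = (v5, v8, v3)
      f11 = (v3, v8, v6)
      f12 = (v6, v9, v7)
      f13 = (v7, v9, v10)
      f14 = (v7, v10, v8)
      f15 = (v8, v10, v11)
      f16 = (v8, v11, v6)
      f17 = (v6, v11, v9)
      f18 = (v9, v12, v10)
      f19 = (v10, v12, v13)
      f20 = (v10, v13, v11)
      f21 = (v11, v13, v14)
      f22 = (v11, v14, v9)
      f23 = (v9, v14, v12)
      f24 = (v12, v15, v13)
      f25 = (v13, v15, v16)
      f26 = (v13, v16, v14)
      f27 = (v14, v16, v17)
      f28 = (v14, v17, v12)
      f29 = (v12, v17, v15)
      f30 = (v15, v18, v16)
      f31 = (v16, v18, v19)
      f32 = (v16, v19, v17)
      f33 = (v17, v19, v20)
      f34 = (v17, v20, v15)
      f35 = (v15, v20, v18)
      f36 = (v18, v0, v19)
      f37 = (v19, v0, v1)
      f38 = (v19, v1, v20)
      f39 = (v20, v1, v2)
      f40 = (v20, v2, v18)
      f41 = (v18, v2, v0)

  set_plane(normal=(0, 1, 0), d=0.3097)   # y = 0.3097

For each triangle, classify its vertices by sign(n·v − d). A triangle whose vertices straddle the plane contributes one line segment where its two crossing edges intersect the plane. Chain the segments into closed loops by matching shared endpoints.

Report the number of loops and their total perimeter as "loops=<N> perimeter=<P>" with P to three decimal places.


Straddling triangles (12 of 42):
  (v0,v3,v1) [-+-] → (1.94085, 0.3097, 0)–(1.45458, 0.3097, 0.280745)  len=0.5615
  (v1,v3,v4) [-++] → (1.45458, 0.3097, 0.280745)–(1.34085, 0.3097, 0.3464)  len=0.1313
  (v1,v4,v2) [-+-] → (1.34085, 0.3097, 0.3464)–(1.34085, 0.3097, -0.162212)  len=0.5086
  (v2,v4,v5) [-++] → (1.34085, 0.3097, -0.162212)–(1.34085, 0.3097, -0.3464)  len=0.1842
  (v2,v5,v0) [-+-] → (1.34085, 0.3097, -0.3464)–(1.78134, 0.3097, -0.0920938)  len=0.5086
  (v0,v5,v3) [-++] → (1.78134, 0.3097, -0.0920938)–(1.94085, 0.3097, 0)  len=0.1842
  (v9,v12,v10) [+-+] → (-1.883, 0.3097, 0)–(-1.45962, 0.3097, 0.271291)  len=0.5028
  (v10,v12,v13) [+--] → (-1.45962, 0.3097, 0.271291)–(-1.3424, 0.3097, 0.3464)  len=0.1392
  (v10,v13,v11) [+-+] → (-1.3424, 0.3097, 0.3464)–(-1.3424, 0.3097, -0.16594)  len=0.5123
  (v11,v13,v14) [+--] → (-1.3424, 0.3097, -0.16594)–(-1.3424, 0.3097, -0.3464)  len=0.1805
  (v11,v14,v9) [+-+] → (-1.3424, 0.3097, -0.3464)–(-1.67519, 0.3097, -0.133159)  len=0.3952
  (v9,v14,v12) [+--] → (-1.67519, 0.3097, -0.133159)–(-1.883, 0.3097, 0)  len=0.2468

Chained into 2 loop(s):
  loop 1: 6 segments, perimeter = 2.0784
  loop 2: 6 segments, perimeter = 1.9769
Total perimeter = 4.055

loops=2 perimeter=4.055


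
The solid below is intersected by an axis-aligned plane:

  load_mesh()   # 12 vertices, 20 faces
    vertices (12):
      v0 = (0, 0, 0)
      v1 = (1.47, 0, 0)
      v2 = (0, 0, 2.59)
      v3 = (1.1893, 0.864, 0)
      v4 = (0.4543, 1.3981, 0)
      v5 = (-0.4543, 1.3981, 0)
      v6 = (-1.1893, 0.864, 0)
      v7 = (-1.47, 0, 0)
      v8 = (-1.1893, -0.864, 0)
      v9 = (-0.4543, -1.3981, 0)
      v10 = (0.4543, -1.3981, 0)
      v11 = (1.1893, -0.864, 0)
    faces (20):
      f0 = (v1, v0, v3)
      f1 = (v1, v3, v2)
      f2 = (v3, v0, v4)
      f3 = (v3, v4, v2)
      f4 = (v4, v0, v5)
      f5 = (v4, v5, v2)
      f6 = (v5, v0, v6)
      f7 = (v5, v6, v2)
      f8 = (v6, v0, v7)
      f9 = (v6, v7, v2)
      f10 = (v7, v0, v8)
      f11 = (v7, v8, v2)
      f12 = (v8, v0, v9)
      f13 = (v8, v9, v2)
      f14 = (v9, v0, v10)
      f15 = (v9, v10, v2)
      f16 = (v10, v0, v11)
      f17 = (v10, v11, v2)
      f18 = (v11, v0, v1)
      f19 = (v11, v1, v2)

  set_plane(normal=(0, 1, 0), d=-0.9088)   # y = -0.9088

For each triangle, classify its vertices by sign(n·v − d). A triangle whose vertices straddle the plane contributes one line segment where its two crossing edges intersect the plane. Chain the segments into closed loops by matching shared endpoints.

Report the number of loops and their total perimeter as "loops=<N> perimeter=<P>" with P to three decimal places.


Straddling triangles (6 of 20):
  (v8,v0,v9) [++-] → (-0.295306, -0.9088, 0)–(-1.12765, -0.9088, 0)  len=0.8323
  (v8,v9,v2) [+-+] → (-1.12765, -0.9088, 0)–(-0.295306, -0.9088, 0.906435)  len=1.2306
  (v9,v0,v10) [-+-] → (-0.295306, -0.9088, 0)–(0.295306, -0.9088, 0)  len=0.5906
  (v9,v10,v2) [--+] → (0.295306, -0.9088, 0.906435)–(-0.295306, -0.9088, 0.906435)  len=0.5906
  (v10,v0,v11) [-++] → (0.295306, -0.9088, 0)–(1.12765, -0.9088, 0)  len=0.8323
  (v10,v11,v2) [-++] → (1.12765, -0.9088, 0)–(0.295306, -0.9088, 0.906435)  len=1.2306

Chained into 1 loop(s):
  loop 1: 6 segments, perimeter = 5.3071
Total perimeter = 5.307

loops=1 perimeter=5.307


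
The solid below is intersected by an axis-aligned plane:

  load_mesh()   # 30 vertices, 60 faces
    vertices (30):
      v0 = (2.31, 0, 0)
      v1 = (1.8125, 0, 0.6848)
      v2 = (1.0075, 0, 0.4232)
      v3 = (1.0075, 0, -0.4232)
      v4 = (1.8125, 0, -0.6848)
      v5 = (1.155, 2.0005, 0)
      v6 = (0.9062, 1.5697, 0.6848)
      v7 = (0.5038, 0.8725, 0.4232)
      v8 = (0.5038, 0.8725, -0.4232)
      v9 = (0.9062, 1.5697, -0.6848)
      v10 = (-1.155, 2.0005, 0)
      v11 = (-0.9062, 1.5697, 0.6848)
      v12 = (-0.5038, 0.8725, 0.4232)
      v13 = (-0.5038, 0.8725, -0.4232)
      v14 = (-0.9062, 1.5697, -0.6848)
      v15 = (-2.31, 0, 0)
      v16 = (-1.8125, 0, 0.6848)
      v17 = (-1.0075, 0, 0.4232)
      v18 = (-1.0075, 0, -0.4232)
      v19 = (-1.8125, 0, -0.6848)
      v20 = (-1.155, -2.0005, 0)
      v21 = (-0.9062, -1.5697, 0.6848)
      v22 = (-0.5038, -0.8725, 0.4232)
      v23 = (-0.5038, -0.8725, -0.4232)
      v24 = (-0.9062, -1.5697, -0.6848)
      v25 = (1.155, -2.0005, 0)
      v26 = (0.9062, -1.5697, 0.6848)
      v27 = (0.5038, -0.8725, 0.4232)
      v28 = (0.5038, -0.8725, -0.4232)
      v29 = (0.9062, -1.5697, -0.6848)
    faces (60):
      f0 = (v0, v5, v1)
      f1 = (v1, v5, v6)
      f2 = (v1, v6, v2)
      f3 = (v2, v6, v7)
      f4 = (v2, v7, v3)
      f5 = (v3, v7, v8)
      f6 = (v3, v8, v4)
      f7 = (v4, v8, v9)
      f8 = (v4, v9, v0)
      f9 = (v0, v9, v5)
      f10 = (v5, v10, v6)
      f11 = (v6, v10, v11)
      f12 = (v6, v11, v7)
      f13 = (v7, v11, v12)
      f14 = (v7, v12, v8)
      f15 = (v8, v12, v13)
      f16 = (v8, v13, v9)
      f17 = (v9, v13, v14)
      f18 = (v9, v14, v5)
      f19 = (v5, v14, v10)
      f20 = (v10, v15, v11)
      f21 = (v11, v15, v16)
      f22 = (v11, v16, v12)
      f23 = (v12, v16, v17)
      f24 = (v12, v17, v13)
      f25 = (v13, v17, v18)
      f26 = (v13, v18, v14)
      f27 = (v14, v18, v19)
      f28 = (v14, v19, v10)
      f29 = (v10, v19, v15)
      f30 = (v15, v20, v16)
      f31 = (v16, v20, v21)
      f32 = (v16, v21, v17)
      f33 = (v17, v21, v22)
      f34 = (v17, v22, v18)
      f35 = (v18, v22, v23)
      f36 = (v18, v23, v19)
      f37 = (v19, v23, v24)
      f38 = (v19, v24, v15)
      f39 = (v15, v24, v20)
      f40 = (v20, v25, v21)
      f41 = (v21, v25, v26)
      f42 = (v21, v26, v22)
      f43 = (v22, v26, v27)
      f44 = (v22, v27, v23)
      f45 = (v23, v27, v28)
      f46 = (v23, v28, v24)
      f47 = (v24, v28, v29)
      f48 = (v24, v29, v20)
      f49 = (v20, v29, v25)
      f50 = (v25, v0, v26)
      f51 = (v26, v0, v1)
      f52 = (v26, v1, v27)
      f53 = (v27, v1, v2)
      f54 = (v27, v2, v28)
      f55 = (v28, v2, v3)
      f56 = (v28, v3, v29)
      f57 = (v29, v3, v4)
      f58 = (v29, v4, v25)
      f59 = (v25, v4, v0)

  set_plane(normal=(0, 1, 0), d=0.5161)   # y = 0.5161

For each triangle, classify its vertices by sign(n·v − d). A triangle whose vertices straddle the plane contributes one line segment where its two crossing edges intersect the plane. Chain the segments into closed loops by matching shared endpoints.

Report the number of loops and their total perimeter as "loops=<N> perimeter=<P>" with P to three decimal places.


loops=2 perimeter=8.464

Straddling triangles (20 of 60):
  (v0,v5,v1) [-+-] → (2.01203, 0.5161, 0)–(1.64287, 0.5161, 0.508132)  len=0.6281
  (v1,v5,v6) [-++] → (1.64287, 0.5161, 0.508132)–(1.51452, 0.5161, 0.6848)  len=0.2184
  (v1,v6,v2) [-+-] → (1.51452, 0.5161, 0.6848)–(0.974194, 0.5161, 0.509211)  len=0.5681
  (v2,v6,v7) [-++] → (0.974194, 0.5161, 0.509211)–(0.709552, 0.5161, 0.4232)  len=0.2783
  (v2,v7,v3) [-+-] → (0.709552, 0.5161, 0.4232)–(0.709552, 0.5161, 0.0774614)  len=0.3457
  (v3,v7,v8) [-++] → (0.709552, 0.5161, 0.0774614)–(0.709552, 0.5161, -0.4232)  len=0.5007
  (v3,v8,v4) [-+-] → (0.709552, 0.5161, -0.4232)–(1.03838, 0.5161, -0.530059)  len=0.3458
  (v4,v8,v9) [-++] → (1.03838, 0.5161, -0.530059)–(1.51452, 0.5161, -0.6848)  len=0.5007
  (v4,v9,v0) [-+-] → (1.51452, 0.5161, -0.6848)–(1.84845, 0.5161, -0.225155)  len=0.5681
  (v0,v9,v5) [-++] → (1.84845, 0.5161, -0.225155)–(2.01203, 0.5161, 0)  len=0.2783
  (v10,v15,v11) [+-+] → (-2.01203, 0.5161, 0)–(-1.84845, 0.5161, 0.225155)  len=0.2783
  (v11,v15,v16) [+--] → (-1.84845, 0.5161, 0.225155)–(-1.51452, 0.5161, 0.6848)  len=0.5681
  (v11,v16,v12) [+-+] → (-1.51452, 0.5161, 0.6848)–(-1.03838, 0.5161, 0.530059)  len=0.5007
  (v12,v16,v17) [+--] → (-1.03838, 0.5161, 0.530059)–(-0.709552, 0.5161, 0.4232)  len=0.3458
  (v12,v17,v13) [+-+] → (-0.709552, 0.5161, 0.4232)–(-0.709552, 0.5161, -0.0774614)  len=0.5007
  (v13,v17,v18) [+--] → (-0.709552, 0.5161, -0.0774614)–(-0.709552, 0.5161, -0.4232)  len=0.3457
  (v13,v18,v14) [+-+] → (-0.709552, 0.5161, -0.4232)–(-0.974194, 0.5161, -0.509211)  len=0.2783
  (v14,v18,v19) [+--] → (-0.974194, 0.5161, -0.509211)–(-1.51452, 0.5161, -0.6848)  len=0.5681
  (v14,v19,v10) [+-+] → (-1.51452, 0.5161, -0.6848)–(-1.64287, 0.5161, -0.508132)  len=0.2184
  (v10,v19,v15) [+--] → (-1.64287, 0.5161, -0.508132)–(-2.01203, 0.5161, 0)  len=0.6281

Chained into 2 loop(s):
  loop 1: 10 segments, perimeter = 4.2321
  loop 2: 10 segments, perimeter = 4.2321
Total perimeter = 8.464


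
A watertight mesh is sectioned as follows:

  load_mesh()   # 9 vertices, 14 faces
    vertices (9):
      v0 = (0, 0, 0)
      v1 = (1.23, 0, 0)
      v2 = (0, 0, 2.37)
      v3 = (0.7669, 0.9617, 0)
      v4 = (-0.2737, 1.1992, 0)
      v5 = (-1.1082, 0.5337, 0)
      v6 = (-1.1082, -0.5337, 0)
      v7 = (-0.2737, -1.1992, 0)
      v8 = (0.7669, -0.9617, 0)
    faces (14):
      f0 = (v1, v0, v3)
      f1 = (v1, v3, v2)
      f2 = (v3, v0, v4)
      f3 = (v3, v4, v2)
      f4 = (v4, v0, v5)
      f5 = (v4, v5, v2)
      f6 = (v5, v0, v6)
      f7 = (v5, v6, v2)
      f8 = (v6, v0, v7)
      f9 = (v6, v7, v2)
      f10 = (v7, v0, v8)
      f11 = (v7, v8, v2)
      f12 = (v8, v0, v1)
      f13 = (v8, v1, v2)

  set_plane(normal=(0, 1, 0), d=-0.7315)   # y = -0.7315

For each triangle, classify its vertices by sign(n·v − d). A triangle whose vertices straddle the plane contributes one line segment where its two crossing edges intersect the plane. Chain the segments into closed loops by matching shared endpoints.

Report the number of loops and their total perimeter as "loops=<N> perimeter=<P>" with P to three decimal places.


Straddling triangles (6 of 14):
  (v6,v0,v7) [++-] → (-0.166954, -0.7315, 0)–(-0.86017, -0.7315, 0)  len=0.6932
  (v6,v7,v2) [+-+] → (-0.86017, -0.7315, 0)–(-0.166954, -0.7315, 0.924324)  len=1.1554
  (v7,v0,v8) [-+-] → (-0.166954, -0.7315, 0)–(0.583329, -0.7315, 0)  len=0.7503
  (v7,v8,v2) [--+] → (0.583329, -0.7315, 0.567302)–(-0.166954, -0.7315, 0.924324)  len=0.8309
  (v8,v0,v1) [-++] → (0.583329, -0.7315, 0)–(0.877751, -0.7315, 0)  len=0.2944
  (v8,v1,v2) [-++] → (0.877751, -0.7315, 0)–(0.583329, -0.7315, 0.567302)  len=0.6392

Chained into 1 loop(s):
  loop 1: 6 segments, perimeter = 4.3634
Total perimeter = 4.363

loops=1 perimeter=4.363


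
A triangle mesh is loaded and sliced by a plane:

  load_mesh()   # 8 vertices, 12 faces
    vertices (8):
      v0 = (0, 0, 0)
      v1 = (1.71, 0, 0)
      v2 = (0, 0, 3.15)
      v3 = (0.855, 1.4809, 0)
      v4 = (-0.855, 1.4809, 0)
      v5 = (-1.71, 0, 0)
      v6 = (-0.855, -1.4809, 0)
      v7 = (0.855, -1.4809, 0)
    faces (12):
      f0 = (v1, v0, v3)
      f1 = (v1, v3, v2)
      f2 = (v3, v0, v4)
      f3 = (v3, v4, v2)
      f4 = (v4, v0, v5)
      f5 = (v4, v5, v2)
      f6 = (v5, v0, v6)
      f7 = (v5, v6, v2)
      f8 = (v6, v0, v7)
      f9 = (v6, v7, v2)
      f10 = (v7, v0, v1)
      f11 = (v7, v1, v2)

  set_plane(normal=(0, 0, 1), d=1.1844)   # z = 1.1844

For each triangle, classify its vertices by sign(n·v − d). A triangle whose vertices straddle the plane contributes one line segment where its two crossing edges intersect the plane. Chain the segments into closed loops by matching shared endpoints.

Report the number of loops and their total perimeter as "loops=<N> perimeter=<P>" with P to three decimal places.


loops=1 perimeter=6.402

Straddling triangles (6 of 12):
  (v1,v3,v2) [--+] → (0.53352, 0.924082, 1.1844)–(1.06704, 0, 1.1844)  len=1.0670
  (v3,v4,v2) [--+] → (-0.53352, 0.924082, 1.1844)–(0.53352, 0.924082, 1.1844)  len=1.0670
  (v4,v5,v2) [--+] → (-1.06704, 0, 1.1844)–(-0.53352, 0.924082, 1.1844)  len=1.0670
  (v5,v6,v2) [--+] → (-0.53352, -0.924082, 1.1844)–(-1.06704, 0, 1.1844)  len=1.0670
  (v6,v7,v2) [--+] → (0.53352, -0.924082, 1.1844)–(-0.53352, -0.924082, 1.1844)  len=1.0670
  (v7,v1,v2) [--+] → (1.06704, 0, 1.1844)–(0.53352, -0.924082, 1.1844)  len=1.0670

Chained into 1 loop(s):
  loop 1: 6 segments, perimeter = 6.4022
Total perimeter = 6.402


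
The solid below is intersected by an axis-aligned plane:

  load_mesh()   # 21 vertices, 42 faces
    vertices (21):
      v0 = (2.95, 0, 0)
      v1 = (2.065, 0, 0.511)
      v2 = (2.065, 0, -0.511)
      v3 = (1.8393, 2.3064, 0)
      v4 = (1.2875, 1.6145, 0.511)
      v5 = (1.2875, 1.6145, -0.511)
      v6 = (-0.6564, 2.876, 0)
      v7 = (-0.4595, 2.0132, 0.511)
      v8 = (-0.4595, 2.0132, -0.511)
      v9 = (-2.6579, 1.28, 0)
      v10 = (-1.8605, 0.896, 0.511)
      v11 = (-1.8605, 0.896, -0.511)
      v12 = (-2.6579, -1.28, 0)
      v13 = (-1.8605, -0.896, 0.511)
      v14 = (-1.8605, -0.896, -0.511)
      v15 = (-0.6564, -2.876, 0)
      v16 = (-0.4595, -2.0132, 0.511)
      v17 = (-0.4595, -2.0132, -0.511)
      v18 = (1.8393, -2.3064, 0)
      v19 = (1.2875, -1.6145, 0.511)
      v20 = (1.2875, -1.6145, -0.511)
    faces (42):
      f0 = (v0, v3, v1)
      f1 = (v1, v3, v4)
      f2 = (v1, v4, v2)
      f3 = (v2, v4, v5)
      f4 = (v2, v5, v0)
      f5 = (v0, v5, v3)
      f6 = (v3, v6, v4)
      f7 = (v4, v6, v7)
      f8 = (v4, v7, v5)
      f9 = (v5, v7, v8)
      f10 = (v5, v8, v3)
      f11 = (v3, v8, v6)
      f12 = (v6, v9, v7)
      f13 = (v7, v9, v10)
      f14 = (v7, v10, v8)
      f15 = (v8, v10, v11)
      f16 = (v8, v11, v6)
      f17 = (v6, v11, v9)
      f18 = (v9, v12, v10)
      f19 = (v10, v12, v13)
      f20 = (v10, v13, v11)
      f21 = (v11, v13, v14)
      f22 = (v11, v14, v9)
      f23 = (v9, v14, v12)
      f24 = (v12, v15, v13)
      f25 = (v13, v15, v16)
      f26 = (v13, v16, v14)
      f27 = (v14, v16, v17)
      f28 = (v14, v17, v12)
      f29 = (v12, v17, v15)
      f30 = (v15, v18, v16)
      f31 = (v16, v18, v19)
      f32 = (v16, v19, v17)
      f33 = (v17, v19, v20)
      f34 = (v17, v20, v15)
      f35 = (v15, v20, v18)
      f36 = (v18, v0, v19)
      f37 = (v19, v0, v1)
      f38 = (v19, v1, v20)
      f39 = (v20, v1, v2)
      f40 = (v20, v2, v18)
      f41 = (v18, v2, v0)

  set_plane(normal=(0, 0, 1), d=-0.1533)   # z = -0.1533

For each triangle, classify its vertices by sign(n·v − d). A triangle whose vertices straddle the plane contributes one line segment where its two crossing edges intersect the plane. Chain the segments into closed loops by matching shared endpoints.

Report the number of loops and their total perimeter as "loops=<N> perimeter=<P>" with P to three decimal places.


Straddling triangles (28 of 42):
  (v1,v4,v2) [++-] → (1.79287, 0.565075, -0.1533)–(2.065, 0, -0.1533)  len=0.6272
  (v2,v4,v5) [-+-] → (1.79287, 0.565075, -0.1533)–(1.2875, 1.6145, -0.1533)  len=1.1648
  (v2,v5,v0) [--+] → (2.45125, 0.48435, -0.1533)–(2.6845, 0, -0.1533)  len=0.5376
  (v0,v5,v3) [+-+] → (2.45125, 0.48435, -0.1533)–(1.67376, 2.09883, -0.1533)  len=1.7919
  (v4,v7,v5) [++-] → (0.67605, 1.75405, -0.1533)–(1.2875, 1.6145, -0.1533)  len=0.6272
  (v5,v7,v8) [-+-] → (0.67605, 1.75405, -0.1533)–(-0.4595, 2.0132, -0.1533)  len=1.1647
  (v5,v8,v3) [--+] → (1.14966, 2.21844, -0.1533)–(1.67376, 2.09883, -0.1533)  len=0.5376
  (v3,v8,v6) [+-+] → (1.14966, 2.21844, -0.1533)–(-0.59733, 2.61716, -0.1533)  len=1.7919
  (v7,v10,v8) [++-] → (-0.94985, 1.62218, -0.1533)–(-0.4595, 2.0132, -0.1533)  len=0.6272
  (v8,v10,v11) [-+-] → (-0.94985, 1.62218, -0.1533)–(-1.8605, 0.896, -0.1533)  len=1.1647
  (v8,v11,v6) [--+] → (-1.01763, 2.282, -0.1533)–(-0.59733, 2.61716, -0.1533)  len=0.5376
  (v6,v11,v9) [+-+] → (-1.01763, 2.282, -0.1533)–(-2.41868, 1.1648, -0.1533)  len=1.7919
  (v10,v13,v11) [++-] → (-1.8605, 0.2688, -0.1533)–(-1.8605, 0.896, -0.1533)  len=0.6272
  (v11,v13,v14) [-+-] → (-1.8605, 0.2688, -0.1533)–(-1.8605, -0.896, -0.1533)  len=1.1648
  (v11,v14,v9) [--+] → (-2.41868, 0.6272, -0.1533)–(-2.41868, 1.1648, -0.1533)  len=0.5376
  (v9,v14,v12) [+-+] → (-2.41868, 0.6272, -0.1533)–(-2.41868, -1.1648, -0.1533)  len=1.7920
  (v13,v16,v14) [++-] → (-1.37015, -1.28702, -0.1533)–(-1.8605, -0.896, -0.1533)  len=0.6272
  (v14,v16,v17) [-+-] → (-1.37015, -1.28702, -0.1533)–(-0.4595, -2.0132, -0.1533)  len=1.1647
  (v14,v17,v12) [--+] → (-1.99838, -1.49996, -0.1533)–(-2.41868, -1.1648, -0.1533)  len=0.5376
  (v12,v17,v15) [+-+] → (-1.99838, -1.49996, -0.1533)–(-0.59733, -2.61716, -0.1533)  len=1.7919
  (v16,v19,v17) [++-] → (0.15195, -1.87365, -0.1533)–(-0.4595, -2.0132, -0.1533)  len=0.6272
  (v17,v19,v20) [-+-] → (0.15195, -1.87365, -0.1533)–(1.2875, -1.6145, -0.1533)  len=1.1647
  (v17,v20,v15) [--+] → (-0.07323, -2.49755, -0.1533)–(-0.59733, -2.61716, -0.1533)  len=0.5376
  (v15,v20,v18) [+-+] → (-0.07323, -2.49755, -0.1533)–(1.67376, -2.09883, -0.1533)  len=1.7919
  (v19,v1,v20) [++-] → (1.55963, -1.04943, -0.1533)–(1.2875, -1.6145, -0.1533)  len=0.6272
  (v20,v1,v2) [-+-] → (1.55963, -1.04942, -0.1533)–(2.065, 0, -0.1533)  len=1.1648
  (v20,v2,v18) [--+] → (1.90701, -1.61448, -0.1533)–(1.67376, -2.09883, -0.1533)  len=0.5376
  (v18,v2,v0) [+-+] → (1.90701, -1.61448, -0.1533)–(2.6845, 0, -0.1533)  len=1.7919

Chained into 2 loop(s):
  loop 1: 14 segments, perimeter = 12.5436
  loop 2: 14 segments, perimeter = 16.3067
Total perimeter = 28.850

loops=2 perimeter=28.850


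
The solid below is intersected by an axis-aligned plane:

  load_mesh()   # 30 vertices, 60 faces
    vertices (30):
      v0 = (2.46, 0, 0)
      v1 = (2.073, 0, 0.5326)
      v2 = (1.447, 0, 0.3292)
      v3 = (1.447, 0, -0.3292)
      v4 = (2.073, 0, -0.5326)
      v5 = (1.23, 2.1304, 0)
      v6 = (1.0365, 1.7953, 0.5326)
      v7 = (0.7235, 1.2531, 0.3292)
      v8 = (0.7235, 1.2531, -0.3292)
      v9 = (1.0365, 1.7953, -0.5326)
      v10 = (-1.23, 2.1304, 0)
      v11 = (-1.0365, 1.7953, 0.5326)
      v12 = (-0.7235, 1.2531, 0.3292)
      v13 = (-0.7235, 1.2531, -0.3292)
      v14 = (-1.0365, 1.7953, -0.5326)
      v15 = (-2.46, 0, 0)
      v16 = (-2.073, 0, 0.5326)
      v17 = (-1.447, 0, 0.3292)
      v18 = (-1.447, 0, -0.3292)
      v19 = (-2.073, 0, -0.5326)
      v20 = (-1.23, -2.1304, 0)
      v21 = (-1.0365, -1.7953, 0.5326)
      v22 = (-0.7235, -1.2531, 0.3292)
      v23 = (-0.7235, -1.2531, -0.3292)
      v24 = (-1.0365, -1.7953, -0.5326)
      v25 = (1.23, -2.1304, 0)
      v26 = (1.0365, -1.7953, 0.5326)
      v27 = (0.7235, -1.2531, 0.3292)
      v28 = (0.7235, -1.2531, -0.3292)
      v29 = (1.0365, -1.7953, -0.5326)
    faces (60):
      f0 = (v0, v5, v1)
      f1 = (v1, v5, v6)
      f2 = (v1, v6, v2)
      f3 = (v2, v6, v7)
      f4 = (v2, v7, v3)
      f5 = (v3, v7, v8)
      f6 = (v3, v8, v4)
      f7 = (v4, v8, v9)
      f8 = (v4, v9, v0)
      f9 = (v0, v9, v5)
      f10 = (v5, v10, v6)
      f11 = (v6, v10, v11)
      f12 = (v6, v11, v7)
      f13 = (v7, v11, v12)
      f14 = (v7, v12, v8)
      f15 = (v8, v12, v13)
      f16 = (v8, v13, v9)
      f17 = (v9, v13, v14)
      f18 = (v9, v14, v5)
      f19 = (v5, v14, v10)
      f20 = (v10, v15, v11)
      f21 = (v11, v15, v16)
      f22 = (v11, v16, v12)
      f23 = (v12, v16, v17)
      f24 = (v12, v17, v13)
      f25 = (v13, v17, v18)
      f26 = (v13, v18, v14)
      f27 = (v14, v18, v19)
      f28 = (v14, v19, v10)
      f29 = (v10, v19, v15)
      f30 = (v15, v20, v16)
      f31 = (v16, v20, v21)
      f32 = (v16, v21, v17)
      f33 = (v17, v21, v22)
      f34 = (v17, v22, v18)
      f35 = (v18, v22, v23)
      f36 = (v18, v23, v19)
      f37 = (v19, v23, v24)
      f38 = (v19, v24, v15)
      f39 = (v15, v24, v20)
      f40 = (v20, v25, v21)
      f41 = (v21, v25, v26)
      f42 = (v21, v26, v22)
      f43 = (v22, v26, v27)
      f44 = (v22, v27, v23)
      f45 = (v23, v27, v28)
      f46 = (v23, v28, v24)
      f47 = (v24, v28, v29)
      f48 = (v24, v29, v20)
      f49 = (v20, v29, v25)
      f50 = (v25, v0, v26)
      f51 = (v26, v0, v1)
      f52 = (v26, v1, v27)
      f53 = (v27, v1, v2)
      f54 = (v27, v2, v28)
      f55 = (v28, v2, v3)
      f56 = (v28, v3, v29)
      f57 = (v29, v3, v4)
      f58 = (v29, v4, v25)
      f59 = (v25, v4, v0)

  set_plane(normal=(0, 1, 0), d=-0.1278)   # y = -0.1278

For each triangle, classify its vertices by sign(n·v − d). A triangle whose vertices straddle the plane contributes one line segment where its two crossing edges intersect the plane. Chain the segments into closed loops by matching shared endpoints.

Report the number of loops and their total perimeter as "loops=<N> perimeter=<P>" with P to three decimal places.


loops=2 perimeter=6.583

Straddling triangles (20 of 60):
  (v15,v20,v16) [+-+] → (-2.38621, -0.1278, 0)–(-2.02243, -0.1278, 0.50065)  len=0.6189
  (v16,v20,v21) [+--] → (-2.02243, -0.1278, 0.50065)–(-1.99922, -0.1278, 0.5326)  len=0.0395
  (v16,v21,v17) [+-+] → (-1.99922, -0.1278, 0.5326)–(-1.41778, -0.1278, 0.343679)  len=0.6114
  (v17,v21,v22) [+--] → (-1.41778, -0.1278, 0.343679)–(-1.37321, -0.1278, 0.3292)  len=0.0469
  (v17,v22,v18) [+-+] → (-1.37321, -0.1278, 0.3292)–(-1.37321, -0.1278, -0.262052)  len=0.5913
  (v18,v22,v23) [+--] → (-1.37321, -0.1278, -0.262052)–(-1.37321, -0.1278, -0.3292)  len=0.0671
  (v18,v23,v19) [+-+] → (-1.37321, -0.1278, -0.3292)–(-1.93537, -0.1278, -0.511856)  len=0.5911
  (v19,v23,v24) [+--] → (-1.93537, -0.1278, -0.511856)–(-1.99922, -0.1278, -0.5326)  len=0.0671
  (v19,v24,v15) [+-+] → (-1.99922, -0.1278, -0.5326)–(-2.35867, -0.1278, -0.0379136)  len=0.6115
  (v15,v24,v20) [+--] → (-2.35867, -0.1278, -0.0379136)–(-2.38621, -0.1278, 0)  len=0.0469
  (v25,v0,v26) [-+-] → (2.38621, -0.1278, 0)–(2.35867, -0.1278, 0.0379136)  len=0.0469
  (v26,v0,v1) [-++] → (2.35867, -0.1278, 0.0379136)–(1.99922, -0.1278, 0.5326)  len=0.6115
  (v26,v1,v27) [-+-] → (1.99922, -0.1278, 0.5326)–(1.93537, -0.1278, 0.511856)  len=0.0671
  (v27,v1,v2) [-++] → (1.93537, -0.1278, 0.511856)–(1.37321, -0.1278, 0.3292)  len=0.5911
  (v27,v2,v28) [-+-] → (1.37321, -0.1278, 0.3292)–(1.37321, -0.1278, 0.262052)  len=0.0671
  (v28,v2,v3) [-++] → (1.37321, -0.1278, 0.262052)–(1.37321, -0.1278, -0.3292)  len=0.5913
  (v28,v3,v29) [-+-] → (1.37321, -0.1278, -0.3292)–(1.41778, -0.1278, -0.343679)  len=0.0469
  (v29,v3,v4) [-++] → (1.41778, -0.1278, -0.343679)–(1.99922, -0.1278, -0.5326)  len=0.6114
  (v29,v4,v25) [-+-] → (1.99922, -0.1278, -0.5326)–(2.02243, -0.1278, -0.50065)  len=0.0395
  (v25,v4,v0) [-++] → (2.02243, -0.1278, -0.50065)–(2.38621, -0.1278, 0)  len=0.6189

Chained into 2 loop(s):
  loop 1: 10 segments, perimeter = 3.2915
  loop 2: 10 segments, perimeter = 3.2915
Total perimeter = 6.583
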